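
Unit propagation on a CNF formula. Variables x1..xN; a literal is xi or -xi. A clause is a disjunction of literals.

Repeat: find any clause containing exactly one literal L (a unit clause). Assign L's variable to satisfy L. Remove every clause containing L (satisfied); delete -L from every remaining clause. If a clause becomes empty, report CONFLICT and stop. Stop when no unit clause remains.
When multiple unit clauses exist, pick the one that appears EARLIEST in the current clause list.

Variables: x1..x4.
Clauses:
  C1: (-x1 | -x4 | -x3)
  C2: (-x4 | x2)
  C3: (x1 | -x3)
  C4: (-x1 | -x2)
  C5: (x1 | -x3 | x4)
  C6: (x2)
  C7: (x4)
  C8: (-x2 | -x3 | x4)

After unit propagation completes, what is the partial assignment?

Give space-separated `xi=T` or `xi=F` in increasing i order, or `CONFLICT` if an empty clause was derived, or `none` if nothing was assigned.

unit clause [2] forces x2=T; simplify:
  drop -2 from [-1, -2] -> [-1]
  drop -2 from [-2, -3, 4] -> [-3, 4]
  satisfied 2 clause(s); 6 remain; assigned so far: [2]
unit clause [-1] forces x1=F; simplify:
  drop 1 from [1, -3] -> [-3]
  drop 1 from [1, -3, 4] -> [-3, 4]
  satisfied 2 clause(s); 4 remain; assigned so far: [1, 2]
unit clause [-3] forces x3=F; simplify:
  satisfied 3 clause(s); 1 remain; assigned so far: [1, 2, 3]
unit clause [4] forces x4=T; simplify:
  satisfied 1 clause(s); 0 remain; assigned so far: [1, 2, 3, 4]

Answer: x1=F x2=T x3=F x4=T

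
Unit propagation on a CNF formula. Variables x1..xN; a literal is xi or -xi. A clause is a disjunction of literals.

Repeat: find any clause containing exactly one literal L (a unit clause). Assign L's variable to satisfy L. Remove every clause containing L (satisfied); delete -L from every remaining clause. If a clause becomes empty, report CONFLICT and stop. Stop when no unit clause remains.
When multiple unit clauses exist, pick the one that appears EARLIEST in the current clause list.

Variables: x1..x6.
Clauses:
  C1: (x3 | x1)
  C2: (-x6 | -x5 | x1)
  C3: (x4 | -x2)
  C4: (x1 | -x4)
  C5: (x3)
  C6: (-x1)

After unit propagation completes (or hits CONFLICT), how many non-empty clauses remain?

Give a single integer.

Answer: 1

Derivation:
unit clause [3] forces x3=T; simplify:
  satisfied 2 clause(s); 4 remain; assigned so far: [3]
unit clause [-1] forces x1=F; simplify:
  drop 1 from [-6, -5, 1] -> [-6, -5]
  drop 1 from [1, -4] -> [-4]
  satisfied 1 clause(s); 3 remain; assigned so far: [1, 3]
unit clause [-4] forces x4=F; simplify:
  drop 4 from [4, -2] -> [-2]
  satisfied 1 clause(s); 2 remain; assigned so far: [1, 3, 4]
unit clause [-2] forces x2=F; simplify:
  satisfied 1 clause(s); 1 remain; assigned so far: [1, 2, 3, 4]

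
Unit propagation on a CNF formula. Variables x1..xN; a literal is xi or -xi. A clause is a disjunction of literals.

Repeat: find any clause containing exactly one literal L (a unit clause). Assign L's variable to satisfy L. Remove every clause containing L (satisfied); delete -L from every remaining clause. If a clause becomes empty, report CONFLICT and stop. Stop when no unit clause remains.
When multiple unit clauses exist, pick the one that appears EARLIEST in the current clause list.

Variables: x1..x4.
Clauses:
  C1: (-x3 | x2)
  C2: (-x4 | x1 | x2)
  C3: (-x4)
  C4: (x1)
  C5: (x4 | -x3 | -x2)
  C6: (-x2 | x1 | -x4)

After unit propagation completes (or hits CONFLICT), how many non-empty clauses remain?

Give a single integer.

Answer: 2

Derivation:
unit clause [-4] forces x4=F; simplify:
  drop 4 from [4, -3, -2] -> [-3, -2]
  satisfied 3 clause(s); 3 remain; assigned so far: [4]
unit clause [1] forces x1=T; simplify:
  satisfied 1 clause(s); 2 remain; assigned so far: [1, 4]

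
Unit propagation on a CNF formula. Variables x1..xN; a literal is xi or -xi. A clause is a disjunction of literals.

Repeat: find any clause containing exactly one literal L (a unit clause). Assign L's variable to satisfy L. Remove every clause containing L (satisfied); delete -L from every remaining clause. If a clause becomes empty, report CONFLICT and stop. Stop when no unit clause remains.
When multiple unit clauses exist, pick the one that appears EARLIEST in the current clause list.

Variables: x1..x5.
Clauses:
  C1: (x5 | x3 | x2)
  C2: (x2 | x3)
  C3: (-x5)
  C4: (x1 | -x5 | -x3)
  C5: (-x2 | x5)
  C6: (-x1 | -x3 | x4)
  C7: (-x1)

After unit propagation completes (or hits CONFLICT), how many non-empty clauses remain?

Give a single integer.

unit clause [-5] forces x5=F; simplify:
  drop 5 from [5, 3, 2] -> [3, 2]
  drop 5 from [-2, 5] -> [-2]
  satisfied 2 clause(s); 5 remain; assigned so far: [5]
unit clause [-2] forces x2=F; simplify:
  drop 2 from [3, 2] -> [3]
  drop 2 from [2, 3] -> [3]
  satisfied 1 clause(s); 4 remain; assigned so far: [2, 5]
unit clause [3] forces x3=T; simplify:
  drop -3 from [-1, -3, 4] -> [-1, 4]
  satisfied 2 clause(s); 2 remain; assigned so far: [2, 3, 5]
unit clause [-1] forces x1=F; simplify:
  satisfied 2 clause(s); 0 remain; assigned so far: [1, 2, 3, 5]

Answer: 0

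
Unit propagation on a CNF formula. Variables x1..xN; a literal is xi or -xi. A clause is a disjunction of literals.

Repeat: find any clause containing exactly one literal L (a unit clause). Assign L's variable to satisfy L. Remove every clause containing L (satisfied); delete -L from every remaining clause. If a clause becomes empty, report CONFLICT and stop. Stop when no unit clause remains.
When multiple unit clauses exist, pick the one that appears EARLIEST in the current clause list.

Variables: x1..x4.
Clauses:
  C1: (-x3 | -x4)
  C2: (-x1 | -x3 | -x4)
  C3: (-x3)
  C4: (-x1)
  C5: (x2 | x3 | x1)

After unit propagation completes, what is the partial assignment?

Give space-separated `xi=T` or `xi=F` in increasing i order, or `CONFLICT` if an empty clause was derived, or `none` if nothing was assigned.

Answer: x1=F x2=T x3=F

Derivation:
unit clause [-3] forces x3=F; simplify:
  drop 3 from [2, 3, 1] -> [2, 1]
  satisfied 3 clause(s); 2 remain; assigned so far: [3]
unit clause [-1] forces x1=F; simplify:
  drop 1 from [2, 1] -> [2]
  satisfied 1 clause(s); 1 remain; assigned so far: [1, 3]
unit clause [2] forces x2=T; simplify:
  satisfied 1 clause(s); 0 remain; assigned so far: [1, 2, 3]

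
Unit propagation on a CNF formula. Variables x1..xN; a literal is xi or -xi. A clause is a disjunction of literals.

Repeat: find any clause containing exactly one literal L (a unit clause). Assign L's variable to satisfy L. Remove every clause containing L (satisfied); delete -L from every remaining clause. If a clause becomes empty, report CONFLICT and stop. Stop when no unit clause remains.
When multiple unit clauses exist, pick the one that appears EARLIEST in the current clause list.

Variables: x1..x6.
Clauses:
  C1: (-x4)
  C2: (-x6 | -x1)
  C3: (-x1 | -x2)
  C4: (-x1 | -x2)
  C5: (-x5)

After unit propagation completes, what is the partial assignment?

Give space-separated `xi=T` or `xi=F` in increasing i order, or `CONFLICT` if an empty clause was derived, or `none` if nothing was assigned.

Answer: x4=F x5=F

Derivation:
unit clause [-4] forces x4=F; simplify:
  satisfied 1 clause(s); 4 remain; assigned so far: [4]
unit clause [-5] forces x5=F; simplify:
  satisfied 1 clause(s); 3 remain; assigned so far: [4, 5]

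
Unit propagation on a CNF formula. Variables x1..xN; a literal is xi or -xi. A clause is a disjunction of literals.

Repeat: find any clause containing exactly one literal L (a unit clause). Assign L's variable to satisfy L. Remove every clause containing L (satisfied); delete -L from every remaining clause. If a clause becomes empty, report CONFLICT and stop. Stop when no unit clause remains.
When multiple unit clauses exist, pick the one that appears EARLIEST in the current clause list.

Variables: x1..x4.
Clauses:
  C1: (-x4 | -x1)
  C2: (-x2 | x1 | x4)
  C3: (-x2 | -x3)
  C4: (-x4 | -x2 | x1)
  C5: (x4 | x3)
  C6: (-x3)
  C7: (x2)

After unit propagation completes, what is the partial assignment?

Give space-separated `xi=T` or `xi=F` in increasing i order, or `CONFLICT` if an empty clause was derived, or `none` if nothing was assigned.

Answer: CONFLICT

Derivation:
unit clause [-3] forces x3=F; simplify:
  drop 3 from [4, 3] -> [4]
  satisfied 2 clause(s); 5 remain; assigned so far: [3]
unit clause [4] forces x4=T; simplify:
  drop -4 from [-4, -1] -> [-1]
  drop -4 from [-4, -2, 1] -> [-2, 1]
  satisfied 2 clause(s); 3 remain; assigned so far: [3, 4]
unit clause [-1] forces x1=F; simplify:
  drop 1 from [-2, 1] -> [-2]
  satisfied 1 clause(s); 2 remain; assigned so far: [1, 3, 4]
unit clause [-2] forces x2=F; simplify:
  drop 2 from [2] -> [] (empty!)
  satisfied 1 clause(s); 1 remain; assigned so far: [1, 2, 3, 4]
CONFLICT (empty clause)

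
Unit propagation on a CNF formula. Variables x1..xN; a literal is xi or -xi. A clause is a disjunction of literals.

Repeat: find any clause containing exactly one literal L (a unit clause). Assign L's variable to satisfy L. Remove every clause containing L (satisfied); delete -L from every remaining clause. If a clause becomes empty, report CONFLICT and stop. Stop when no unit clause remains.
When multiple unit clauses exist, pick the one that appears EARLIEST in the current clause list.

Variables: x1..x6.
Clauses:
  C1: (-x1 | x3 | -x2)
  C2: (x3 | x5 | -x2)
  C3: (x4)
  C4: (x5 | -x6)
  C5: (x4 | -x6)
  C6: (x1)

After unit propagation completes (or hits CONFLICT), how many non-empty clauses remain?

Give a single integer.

Answer: 3

Derivation:
unit clause [4] forces x4=T; simplify:
  satisfied 2 clause(s); 4 remain; assigned so far: [4]
unit clause [1] forces x1=T; simplify:
  drop -1 from [-1, 3, -2] -> [3, -2]
  satisfied 1 clause(s); 3 remain; assigned so far: [1, 4]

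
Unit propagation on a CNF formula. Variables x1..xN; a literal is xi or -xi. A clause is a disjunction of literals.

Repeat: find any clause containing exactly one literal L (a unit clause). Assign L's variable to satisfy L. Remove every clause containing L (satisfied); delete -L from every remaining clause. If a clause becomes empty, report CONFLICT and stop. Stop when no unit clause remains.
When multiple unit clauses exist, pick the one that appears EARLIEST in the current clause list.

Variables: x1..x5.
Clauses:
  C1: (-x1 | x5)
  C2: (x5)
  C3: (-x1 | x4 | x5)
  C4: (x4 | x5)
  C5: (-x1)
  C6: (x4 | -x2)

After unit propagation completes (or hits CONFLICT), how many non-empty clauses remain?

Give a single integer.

unit clause [5] forces x5=T; simplify:
  satisfied 4 clause(s); 2 remain; assigned so far: [5]
unit clause [-1] forces x1=F; simplify:
  satisfied 1 clause(s); 1 remain; assigned so far: [1, 5]

Answer: 1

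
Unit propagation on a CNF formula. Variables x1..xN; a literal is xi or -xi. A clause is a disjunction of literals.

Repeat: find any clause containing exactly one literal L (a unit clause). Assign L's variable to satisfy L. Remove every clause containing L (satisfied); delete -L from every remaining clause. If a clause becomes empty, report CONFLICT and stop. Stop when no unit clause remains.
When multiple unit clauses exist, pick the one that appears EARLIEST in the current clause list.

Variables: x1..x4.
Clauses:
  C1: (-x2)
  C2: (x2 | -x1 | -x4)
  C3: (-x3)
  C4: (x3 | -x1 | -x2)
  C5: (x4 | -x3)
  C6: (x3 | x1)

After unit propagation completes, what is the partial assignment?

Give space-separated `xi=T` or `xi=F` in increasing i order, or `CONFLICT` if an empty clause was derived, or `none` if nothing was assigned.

Answer: x1=T x2=F x3=F x4=F

Derivation:
unit clause [-2] forces x2=F; simplify:
  drop 2 from [2, -1, -4] -> [-1, -4]
  satisfied 2 clause(s); 4 remain; assigned so far: [2]
unit clause [-3] forces x3=F; simplify:
  drop 3 from [3, 1] -> [1]
  satisfied 2 clause(s); 2 remain; assigned so far: [2, 3]
unit clause [1] forces x1=T; simplify:
  drop -1 from [-1, -4] -> [-4]
  satisfied 1 clause(s); 1 remain; assigned so far: [1, 2, 3]
unit clause [-4] forces x4=F; simplify:
  satisfied 1 clause(s); 0 remain; assigned so far: [1, 2, 3, 4]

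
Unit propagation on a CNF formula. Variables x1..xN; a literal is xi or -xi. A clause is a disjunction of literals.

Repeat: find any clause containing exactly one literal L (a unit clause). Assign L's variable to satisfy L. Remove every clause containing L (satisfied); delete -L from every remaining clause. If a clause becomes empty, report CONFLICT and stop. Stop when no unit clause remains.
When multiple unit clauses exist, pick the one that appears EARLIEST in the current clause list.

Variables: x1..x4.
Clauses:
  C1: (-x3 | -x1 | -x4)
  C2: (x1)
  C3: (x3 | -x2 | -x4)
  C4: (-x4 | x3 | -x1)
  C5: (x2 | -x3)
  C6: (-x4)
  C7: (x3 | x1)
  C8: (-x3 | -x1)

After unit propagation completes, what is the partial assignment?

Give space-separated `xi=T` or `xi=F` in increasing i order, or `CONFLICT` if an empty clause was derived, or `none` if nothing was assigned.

Answer: x1=T x3=F x4=F

Derivation:
unit clause [1] forces x1=T; simplify:
  drop -1 from [-3, -1, -4] -> [-3, -4]
  drop -1 from [-4, 3, -1] -> [-4, 3]
  drop -1 from [-3, -1] -> [-3]
  satisfied 2 clause(s); 6 remain; assigned so far: [1]
unit clause [-4] forces x4=F; simplify:
  satisfied 4 clause(s); 2 remain; assigned so far: [1, 4]
unit clause [-3] forces x3=F; simplify:
  satisfied 2 clause(s); 0 remain; assigned so far: [1, 3, 4]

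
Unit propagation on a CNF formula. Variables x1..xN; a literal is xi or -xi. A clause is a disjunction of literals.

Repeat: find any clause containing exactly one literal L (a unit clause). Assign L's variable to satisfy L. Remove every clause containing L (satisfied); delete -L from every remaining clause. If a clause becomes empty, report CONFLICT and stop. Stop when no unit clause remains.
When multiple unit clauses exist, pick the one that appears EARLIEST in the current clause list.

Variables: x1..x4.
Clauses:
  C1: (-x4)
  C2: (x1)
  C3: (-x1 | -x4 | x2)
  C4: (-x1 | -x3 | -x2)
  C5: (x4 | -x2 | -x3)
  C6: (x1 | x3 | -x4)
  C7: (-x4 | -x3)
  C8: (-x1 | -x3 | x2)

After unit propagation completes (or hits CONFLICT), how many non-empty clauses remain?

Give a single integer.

Answer: 3

Derivation:
unit clause [-4] forces x4=F; simplify:
  drop 4 from [4, -2, -3] -> [-2, -3]
  satisfied 4 clause(s); 4 remain; assigned so far: [4]
unit clause [1] forces x1=T; simplify:
  drop -1 from [-1, -3, -2] -> [-3, -2]
  drop -1 from [-1, -3, 2] -> [-3, 2]
  satisfied 1 clause(s); 3 remain; assigned so far: [1, 4]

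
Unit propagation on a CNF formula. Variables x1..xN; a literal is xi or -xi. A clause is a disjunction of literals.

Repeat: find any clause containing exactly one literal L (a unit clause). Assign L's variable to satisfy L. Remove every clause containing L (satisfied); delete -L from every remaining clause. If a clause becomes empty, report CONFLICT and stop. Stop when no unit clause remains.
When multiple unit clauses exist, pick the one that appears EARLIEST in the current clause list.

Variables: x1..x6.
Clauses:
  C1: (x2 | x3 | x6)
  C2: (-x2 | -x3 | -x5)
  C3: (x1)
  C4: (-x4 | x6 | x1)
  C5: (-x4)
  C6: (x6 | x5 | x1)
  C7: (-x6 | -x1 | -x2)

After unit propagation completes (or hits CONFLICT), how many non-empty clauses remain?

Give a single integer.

Answer: 3

Derivation:
unit clause [1] forces x1=T; simplify:
  drop -1 from [-6, -1, -2] -> [-6, -2]
  satisfied 3 clause(s); 4 remain; assigned so far: [1]
unit clause [-4] forces x4=F; simplify:
  satisfied 1 clause(s); 3 remain; assigned so far: [1, 4]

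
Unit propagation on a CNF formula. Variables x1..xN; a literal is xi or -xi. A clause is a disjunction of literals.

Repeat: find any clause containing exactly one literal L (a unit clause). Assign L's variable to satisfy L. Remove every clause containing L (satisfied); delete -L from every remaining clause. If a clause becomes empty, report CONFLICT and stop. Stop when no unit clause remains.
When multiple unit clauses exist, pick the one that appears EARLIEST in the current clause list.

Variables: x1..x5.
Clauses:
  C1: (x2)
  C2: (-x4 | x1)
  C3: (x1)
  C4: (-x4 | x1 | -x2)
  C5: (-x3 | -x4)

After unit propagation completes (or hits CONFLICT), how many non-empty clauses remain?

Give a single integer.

Answer: 1

Derivation:
unit clause [2] forces x2=T; simplify:
  drop -2 from [-4, 1, -2] -> [-4, 1]
  satisfied 1 clause(s); 4 remain; assigned so far: [2]
unit clause [1] forces x1=T; simplify:
  satisfied 3 clause(s); 1 remain; assigned so far: [1, 2]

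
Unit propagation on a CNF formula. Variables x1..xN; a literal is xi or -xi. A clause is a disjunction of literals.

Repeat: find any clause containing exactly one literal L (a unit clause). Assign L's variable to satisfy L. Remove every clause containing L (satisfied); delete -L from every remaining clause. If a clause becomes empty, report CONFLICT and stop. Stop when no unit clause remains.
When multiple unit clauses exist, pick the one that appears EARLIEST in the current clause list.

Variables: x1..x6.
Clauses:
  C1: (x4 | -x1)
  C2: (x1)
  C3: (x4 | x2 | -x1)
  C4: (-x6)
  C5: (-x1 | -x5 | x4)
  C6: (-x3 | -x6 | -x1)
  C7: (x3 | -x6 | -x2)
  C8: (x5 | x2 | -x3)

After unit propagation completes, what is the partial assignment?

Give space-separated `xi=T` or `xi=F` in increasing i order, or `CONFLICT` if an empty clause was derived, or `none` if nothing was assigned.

unit clause [1] forces x1=T; simplify:
  drop -1 from [4, -1] -> [4]
  drop -1 from [4, 2, -1] -> [4, 2]
  drop -1 from [-1, -5, 4] -> [-5, 4]
  drop -1 from [-3, -6, -1] -> [-3, -6]
  satisfied 1 clause(s); 7 remain; assigned so far: [1]
unit clause [4] forces x4=T; simplify:
  satisfied 3 clause(s); 4 remain; assigned so far: [1, 4]
unit clause [-6] forces x6=F; simplify:
  satisfied 3 clause(s); 1 remain; assigned so far: [1, 4, 6]

Answer: x1=T x4=T x6=F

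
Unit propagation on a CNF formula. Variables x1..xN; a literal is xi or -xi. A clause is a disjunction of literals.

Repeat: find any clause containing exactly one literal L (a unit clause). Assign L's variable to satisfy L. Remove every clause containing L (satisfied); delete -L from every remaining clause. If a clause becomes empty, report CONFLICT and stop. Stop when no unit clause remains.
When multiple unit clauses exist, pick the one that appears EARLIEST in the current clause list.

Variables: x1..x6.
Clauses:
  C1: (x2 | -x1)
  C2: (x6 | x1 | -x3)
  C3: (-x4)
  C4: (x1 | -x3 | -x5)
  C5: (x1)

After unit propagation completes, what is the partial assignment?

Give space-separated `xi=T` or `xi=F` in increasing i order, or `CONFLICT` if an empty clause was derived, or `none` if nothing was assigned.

unit clause [-4] forces x4=F; simplify:
  satisfied 1 clause(s); 4 remain; assigned so far: [4]
unit clause [1] forces x1=T; simplify:
  drop -1 from [2, -1] -> [2]
  satisfied 3 clause(s); 1 remain; assigned so far: [1, 4]
unit clause [2] forces x2=T; simplify:
  satisfied 1 clause(s); 0 remain; assigned so far: [1, 2, 4]

Answer: x1=T x2=T x4=F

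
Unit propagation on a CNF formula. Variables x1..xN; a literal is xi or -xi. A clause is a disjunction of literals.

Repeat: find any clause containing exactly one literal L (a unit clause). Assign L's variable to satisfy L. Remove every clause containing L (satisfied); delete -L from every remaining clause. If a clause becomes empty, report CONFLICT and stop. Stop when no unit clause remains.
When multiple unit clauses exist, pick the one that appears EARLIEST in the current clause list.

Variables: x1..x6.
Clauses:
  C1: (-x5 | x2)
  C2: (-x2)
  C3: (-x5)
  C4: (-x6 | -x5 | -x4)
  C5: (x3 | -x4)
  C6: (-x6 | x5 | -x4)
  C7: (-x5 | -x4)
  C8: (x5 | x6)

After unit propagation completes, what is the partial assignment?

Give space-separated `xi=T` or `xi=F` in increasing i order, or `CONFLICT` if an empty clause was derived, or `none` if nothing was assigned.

unit clause [-2] forces x2=F; simplify:
  drop 2 from [-5, 2] -> [-5]
  satisfied 1 clause(s); 7 remain; assigned so far: [2]
unit clause [-5] forces x5=F; simplify:
  drop 5 from [-6, 5, -4] -> [-6, -4]
  drop 5 from [5, 6] -> [6]
  satisfied 4 clause(s); 3 remain; assigned so far: [2, 5]
unit clause [6] forces x6=T; simplify:
  drop -6 from [-6, -4] -> [-4]
  satisfied 1 clause(s); 2 remain; assigned so far: [2, 5, 6]
unit clause [-4] forces x4=F; simplify:
  satisfied 2 clause(s); 0 remain; assigned so far: [2, 4, 5, 6]

Answer: x2=F x4=F x5=F x6=T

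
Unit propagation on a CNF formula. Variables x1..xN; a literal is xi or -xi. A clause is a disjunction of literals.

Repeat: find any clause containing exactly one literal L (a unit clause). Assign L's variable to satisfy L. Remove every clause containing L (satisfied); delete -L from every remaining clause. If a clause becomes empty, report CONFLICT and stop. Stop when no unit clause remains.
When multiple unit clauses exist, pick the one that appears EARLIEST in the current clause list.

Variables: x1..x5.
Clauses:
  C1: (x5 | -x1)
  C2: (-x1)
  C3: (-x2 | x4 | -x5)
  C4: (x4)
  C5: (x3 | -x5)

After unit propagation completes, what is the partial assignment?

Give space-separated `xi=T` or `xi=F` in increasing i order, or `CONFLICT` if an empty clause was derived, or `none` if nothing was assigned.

unit clause [-1] forces x1=F; simplify:
  satisfied 2 clause(s); 3 remain; assigned so far: [1]
unit clause [4] forces x4=T; simplify:
  satisfied 2 clause(s); 1 remain; assigned so far: [1, 4]

Answer: x1=F x4=T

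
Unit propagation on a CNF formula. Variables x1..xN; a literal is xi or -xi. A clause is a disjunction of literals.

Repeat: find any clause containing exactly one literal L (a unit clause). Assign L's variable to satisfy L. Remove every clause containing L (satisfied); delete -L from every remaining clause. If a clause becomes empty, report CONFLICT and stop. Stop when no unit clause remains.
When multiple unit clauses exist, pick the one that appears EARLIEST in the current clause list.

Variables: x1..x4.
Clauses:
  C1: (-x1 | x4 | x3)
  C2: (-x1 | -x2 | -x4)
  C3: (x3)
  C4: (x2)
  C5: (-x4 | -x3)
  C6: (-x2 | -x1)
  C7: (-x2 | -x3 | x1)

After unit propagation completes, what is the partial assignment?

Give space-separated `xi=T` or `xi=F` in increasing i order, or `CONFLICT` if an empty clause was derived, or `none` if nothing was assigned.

Answer: CONFLICT

Derivation:
unit clause [3] forces x3=T; simplify:
  drop -3 from [-4, -3] -> [-4]
  drop -3 from [-2, -3, 1] -> [-2, 1]
  satisfied 2 clause(s); 5 remain; assigned so far: [3]
unit clause [2] forces x2=T; simplify:
  drop -2 from [-1, -2, -4] -> [-1, -4]
  drop -2 from [-2, -1] -> [-1]
  drop -2 from [-2, 1] -> [1]
  satisfied 1 clause(s); 4 remain; assigned so far: [2, 3]
unit clause [-4] forces x4=F; simplify:
  satisfied 2 clause(s); 2 remain; assigned so far: [2, 3, 4]
unit clause [-1] forces x1=F; simplify:
  drop 1 from [1] -> [] (empty!)
  satisfied 1 clause(s); 1 remain; assigned so far: [1, 2, 3, 4]
CONFLICT (empty clause)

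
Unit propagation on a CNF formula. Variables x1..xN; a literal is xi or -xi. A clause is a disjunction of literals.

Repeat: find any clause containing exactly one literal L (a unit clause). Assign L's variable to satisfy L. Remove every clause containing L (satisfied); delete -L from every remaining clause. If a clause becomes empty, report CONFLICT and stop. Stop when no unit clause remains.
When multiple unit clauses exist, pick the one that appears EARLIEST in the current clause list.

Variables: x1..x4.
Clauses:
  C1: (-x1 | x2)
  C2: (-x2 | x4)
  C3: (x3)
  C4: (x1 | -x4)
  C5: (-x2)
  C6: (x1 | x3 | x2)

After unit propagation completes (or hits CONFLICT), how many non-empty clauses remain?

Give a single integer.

unit clause [3] forces x3=T; simplify:
  satisfied 2 clause(s); 4 remain; assigned so far: [3]
unit clause [-2] forces x2=F; simplify:
  drop 2 from [-1, 2] -> [-1]
  satisfied 2 clause(s); 2 remain; assigned so far: [2, 3]
unit clause [-1] forces x1=F; simplify:
  drop 1 from [1, -4] -> [-4]
  satisfied 1 clause(s); 1 remain; assigned so far: [1, 2, 3]
unit clause [-4] forces x4=F; simplify:
  satisfied 1 clause(s); 0 remain; assigned so far: [1, 2, 3, 4]

Answer: 0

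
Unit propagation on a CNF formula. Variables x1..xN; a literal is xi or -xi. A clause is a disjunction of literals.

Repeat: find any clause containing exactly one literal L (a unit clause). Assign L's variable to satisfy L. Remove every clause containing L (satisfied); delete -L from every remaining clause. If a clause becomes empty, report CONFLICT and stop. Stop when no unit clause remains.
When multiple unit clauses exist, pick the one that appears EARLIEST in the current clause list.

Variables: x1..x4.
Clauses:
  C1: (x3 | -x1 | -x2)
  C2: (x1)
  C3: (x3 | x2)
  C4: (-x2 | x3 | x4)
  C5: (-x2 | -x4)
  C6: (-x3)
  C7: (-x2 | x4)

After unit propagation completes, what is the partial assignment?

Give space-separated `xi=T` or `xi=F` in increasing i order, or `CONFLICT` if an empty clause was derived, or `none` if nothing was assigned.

unit clause [1] forces x1=T; simplify:
  drop -1 from [3, -1, -2] -> [3, -2]
  satisfied 1 clause(s); 6 remain; assigned so far: [1]
unit clause [-3] forces x3=F; simplify:
  drop 3 from [3, -2] -> [-2]
  drop 3 from [3, 2] -> [2]
  drop 3 from [-2, 3, 4] -> [-2, 4]
  satisfied 1 clause(s); 5 remain; assigned so far: [1, 3]
unit clause [-2] forces x2=F; simplify:
  drop 2 from [2] -> [] (empty!)
  satisfied 4 clause(s); 1 remain; assigned so far: [1, 2, 3]
CONFLICT (empty clause)

Answer: CONFLICT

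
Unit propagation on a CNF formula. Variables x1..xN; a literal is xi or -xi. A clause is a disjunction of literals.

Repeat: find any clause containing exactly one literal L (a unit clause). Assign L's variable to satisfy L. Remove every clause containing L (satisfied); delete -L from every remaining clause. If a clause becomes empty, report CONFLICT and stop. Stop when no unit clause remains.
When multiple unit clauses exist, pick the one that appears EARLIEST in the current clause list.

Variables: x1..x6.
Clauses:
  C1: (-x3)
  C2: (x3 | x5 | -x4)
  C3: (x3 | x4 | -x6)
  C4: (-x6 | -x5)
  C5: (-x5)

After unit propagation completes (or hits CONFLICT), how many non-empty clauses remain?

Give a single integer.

unit clause [-3] forces x3=F; simplify:
  drop 3 from [3, 5, -4] -> [5, -4]
  drop 3 from [3, 4, -6] -> [4, -6]
  satisfied 1 clause(s); 4 remain; assigned so far: [3]
unit clause [-5] forces x5=F; simplify:
  drop 5 from [5, -4] -> [-4]
  satisfied 2 clause(s); 2 remain; assigned so far: [3, 5]
unit clause [-4] forces x4=F; simplify:
  drop 4 from [4, -6] -> [-6]
  satisfied 1 clause(s); 1 remain; assigned so far: [3, 4, 5]
unit clause [-6] forces x6=F; simplify:
  satisfied 1 clause(s); 0 remain; assigned so far: [3, 4, 5, 6]

Answer: 0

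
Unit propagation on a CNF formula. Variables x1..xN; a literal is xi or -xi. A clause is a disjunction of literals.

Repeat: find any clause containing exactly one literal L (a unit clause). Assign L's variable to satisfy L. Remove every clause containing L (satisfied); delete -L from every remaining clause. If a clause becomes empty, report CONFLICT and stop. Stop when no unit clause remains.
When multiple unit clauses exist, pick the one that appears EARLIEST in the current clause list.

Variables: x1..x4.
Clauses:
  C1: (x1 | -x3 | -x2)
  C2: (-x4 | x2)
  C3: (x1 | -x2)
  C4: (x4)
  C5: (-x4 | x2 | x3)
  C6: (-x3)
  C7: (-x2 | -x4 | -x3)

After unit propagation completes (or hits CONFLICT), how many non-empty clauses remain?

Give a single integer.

Answer: 0

Derivation:
unit clause [4] forces x4=T; simplify:
  drop -4 from [-4, 2] -> [2]
  drop -4 from [-4, 2, 3] -> [2, 3]
  drop -4 from [-2, -4, -3] -> [-2, -3]
  satisfied 1 clause(s); 6 remain; assigned so far: [4]
unit clause [2] forces x2=T; simplify:
  drop -2 from [1, -3, -2] -> [1, -3]
  drop -2 from [1, -2] -> [1]
  drop -2 from [-2, -3] -> [-3]
  satisfied 2 clause(s); 4 remain; assigned so far: [2, 4]
unit clause [1] forces x1=T; simplify:
  satisfied 2 clause(s); 2 remain; assigned so far: [1, 2, 4]
unit clause [-3] forces x3=F; simplify:
  satisfied 2 clause(s); 0 remain; assigned so far: [1, 2, 3, 4]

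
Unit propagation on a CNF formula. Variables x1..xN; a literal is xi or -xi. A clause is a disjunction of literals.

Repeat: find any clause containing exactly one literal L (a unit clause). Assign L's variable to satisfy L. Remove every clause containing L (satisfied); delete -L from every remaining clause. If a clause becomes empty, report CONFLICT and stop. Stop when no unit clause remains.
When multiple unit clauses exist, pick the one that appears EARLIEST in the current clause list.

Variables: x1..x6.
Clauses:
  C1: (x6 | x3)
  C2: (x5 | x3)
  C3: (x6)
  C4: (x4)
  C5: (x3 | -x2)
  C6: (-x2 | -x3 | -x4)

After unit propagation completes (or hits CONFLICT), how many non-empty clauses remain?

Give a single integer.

unit clause [6] forces x6=T; simplify:
  satisfied 2 clause(s); 4 remain; assigned so far: [6]
unit clause [4] forces x4=T; simplify:
  drop -4 from [-2, -3, -4] -> [-2, -3]
  satisfied 1 clause(s); 3 remain; assigned so far: [4, 6]

Answer: 3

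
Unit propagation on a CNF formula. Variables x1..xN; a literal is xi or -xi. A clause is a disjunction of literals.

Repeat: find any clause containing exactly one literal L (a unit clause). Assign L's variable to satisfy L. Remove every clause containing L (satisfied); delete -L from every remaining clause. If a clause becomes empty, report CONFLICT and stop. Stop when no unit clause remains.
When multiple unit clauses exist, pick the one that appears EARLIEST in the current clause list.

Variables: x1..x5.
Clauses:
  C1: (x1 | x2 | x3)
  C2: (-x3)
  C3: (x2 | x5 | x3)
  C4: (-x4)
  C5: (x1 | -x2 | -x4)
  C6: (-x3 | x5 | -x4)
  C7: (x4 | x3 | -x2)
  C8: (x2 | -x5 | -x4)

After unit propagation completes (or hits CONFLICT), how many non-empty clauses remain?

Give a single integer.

unit clause [-3] forces x3=F; simplify:
  drop 3 from [1, 2, 3] -> [1, 2]
  drop 3 from [2, 5, 3] -> [2, 5]
  drop 3 from [4, 3, -2] -> [4, -2]
  satisfied 2 clause(s); 6 remain; assigned so far: [3]
unit clause [-4] forces x4=F; simplify:
  drop 4 from [4, -2] -> [-2]
  satisfied 3 clause(s); 3 remain; assigned so far: [3, 4]
unit clause [-2] forces x2=F; simplify:
  drop 2 from [1, 2] -> [1]
  drop 2 from [2, 5] -> [5]
  satisfied 1 clause(s); 2 remain; assigned so far: [2, 3, 4]
unit clause [1] forces x1=T; simplify:
  satisfied 1 clause(s); 1 remain; assigned so far: [1, 2, 3, 4]
unit clause [5] forces x5=T; simplify:
  satisfied 1 clause(s); 0 remain; assigned so far: [1, 2, 3, 4, 5]

Answer: 0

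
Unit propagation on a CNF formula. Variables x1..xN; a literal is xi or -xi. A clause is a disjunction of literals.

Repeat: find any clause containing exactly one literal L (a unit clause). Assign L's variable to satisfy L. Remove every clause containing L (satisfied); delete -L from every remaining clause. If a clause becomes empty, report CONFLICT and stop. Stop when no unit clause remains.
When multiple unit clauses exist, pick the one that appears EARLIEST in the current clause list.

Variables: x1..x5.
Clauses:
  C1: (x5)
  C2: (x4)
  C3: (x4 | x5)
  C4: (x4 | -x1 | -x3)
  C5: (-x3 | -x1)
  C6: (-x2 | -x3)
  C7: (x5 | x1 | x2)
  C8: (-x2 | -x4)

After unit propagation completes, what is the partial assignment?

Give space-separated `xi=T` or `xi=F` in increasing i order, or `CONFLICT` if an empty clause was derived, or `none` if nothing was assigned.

unit clause [5] forces x5=T; simplify:
  satisfied 3 clause(s); 5 remain; assigned so far: [5]
unit clause [4] forces x4=T; simplify:
  drop -4 from [-2, -4] -> [-2]
  satisfied 2 clause(s); 3 remain; assigned so far: [4, 5]
unit clause [-2] forces x2=F; simplify:
  satisfied 2 clause(s); 1 remain; assigned so far: [2, 4, 5]

Answer: x2=F x4=T x5=T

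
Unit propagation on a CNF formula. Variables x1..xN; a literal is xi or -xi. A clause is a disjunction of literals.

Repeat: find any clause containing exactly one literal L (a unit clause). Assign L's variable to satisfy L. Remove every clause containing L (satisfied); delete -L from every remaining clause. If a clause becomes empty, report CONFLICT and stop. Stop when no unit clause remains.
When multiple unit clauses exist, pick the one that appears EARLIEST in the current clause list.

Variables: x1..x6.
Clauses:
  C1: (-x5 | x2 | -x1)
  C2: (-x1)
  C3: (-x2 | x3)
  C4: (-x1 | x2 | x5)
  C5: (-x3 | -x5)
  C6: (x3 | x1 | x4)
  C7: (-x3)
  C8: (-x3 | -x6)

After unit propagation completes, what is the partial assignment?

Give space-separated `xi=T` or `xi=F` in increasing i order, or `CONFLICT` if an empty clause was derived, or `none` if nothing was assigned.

unit clause [-1] forces x1=F; simplify:
  drop 1 from [3, 1, 4] -> [3, 4]
  satisfied 3 clause(s); 5 remain; assigned so far: [1]
unit clause [-3] forces x3=F; simplify:
  drop 3 from [-2, 3] -> [-2]
  drop 3 from [3, 4] -> [4]
  satisfied 3 clause(s); 2 remain; assigned so far: [1, 3]
unit clause [-2] forces x2=F; simplify:
  satisfied 1 clause(s); 1 remain; assigned so far: [1, 2, 3]
unit clause [4] forces x4=T; simplify:
  satisfied 1 clause(s); 0 remain; assigned so far: [1, 2, 3, 4]

Answer: x1=F x2=F x3=F x4=T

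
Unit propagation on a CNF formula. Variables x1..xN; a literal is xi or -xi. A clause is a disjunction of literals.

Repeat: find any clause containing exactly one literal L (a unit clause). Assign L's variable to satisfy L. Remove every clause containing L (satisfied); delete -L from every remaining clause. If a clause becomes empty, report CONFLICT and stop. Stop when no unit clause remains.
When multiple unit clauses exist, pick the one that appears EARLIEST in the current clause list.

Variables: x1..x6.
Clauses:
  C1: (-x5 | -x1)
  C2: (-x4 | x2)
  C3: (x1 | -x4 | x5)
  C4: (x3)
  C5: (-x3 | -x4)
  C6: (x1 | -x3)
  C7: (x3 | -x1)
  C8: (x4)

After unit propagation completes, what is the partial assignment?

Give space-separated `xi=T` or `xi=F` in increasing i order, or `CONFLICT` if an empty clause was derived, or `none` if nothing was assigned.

unit clause [3] forces x3=T; simplify:
  drop -3 from [-3, -4] -> [-4]
  drop -3 from [1, -3] -> [1]
  satisfied 2 clause(s); 6 remain; assigned so far: [3]
unit clause [-4] forces x4=F; simplify:
  drop 4 from [4] -> [] (empty!)
  satisfied 3 clause(s); 3 remain; assigned so far: [3, 4]
CONFLICT (empty clause)

Answer: CONFLICT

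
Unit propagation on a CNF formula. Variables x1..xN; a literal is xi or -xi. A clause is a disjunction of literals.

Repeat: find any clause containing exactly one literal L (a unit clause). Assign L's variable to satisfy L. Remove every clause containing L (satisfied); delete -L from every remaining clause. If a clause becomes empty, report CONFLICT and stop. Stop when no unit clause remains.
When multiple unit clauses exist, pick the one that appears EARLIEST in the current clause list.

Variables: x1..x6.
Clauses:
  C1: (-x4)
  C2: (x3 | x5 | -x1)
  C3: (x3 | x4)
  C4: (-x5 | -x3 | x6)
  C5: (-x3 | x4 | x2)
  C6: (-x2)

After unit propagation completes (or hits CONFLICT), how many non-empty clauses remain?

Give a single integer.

Answer: 1

Derivation:
unit clause [-4] forces x4=F; simplify:
  drop 4 from [3, 4] -> [3]
  drop 4 from [-3, 4, 2] -> [-3, 2]
  satisfied 1 clause(s); 5 remain; assigned so far: [4]
unit clause [3] forces x3=T; simplify:
  drop -3 from [-5, -3, 6] -> [-5, 6]
  drop -3 from [-3, 2] -> [2]
  satisfied 2 clause(s); 3 remain; assigned so far: [3, 4]
unit clause [2] forces x2=T; simplify:
  drop -2 from [-2] -> [] (empty!)
  satisfied 1 clause(s); 2 remain; assigned so far: [2, 3, 4]
CONFLICT (empty clause)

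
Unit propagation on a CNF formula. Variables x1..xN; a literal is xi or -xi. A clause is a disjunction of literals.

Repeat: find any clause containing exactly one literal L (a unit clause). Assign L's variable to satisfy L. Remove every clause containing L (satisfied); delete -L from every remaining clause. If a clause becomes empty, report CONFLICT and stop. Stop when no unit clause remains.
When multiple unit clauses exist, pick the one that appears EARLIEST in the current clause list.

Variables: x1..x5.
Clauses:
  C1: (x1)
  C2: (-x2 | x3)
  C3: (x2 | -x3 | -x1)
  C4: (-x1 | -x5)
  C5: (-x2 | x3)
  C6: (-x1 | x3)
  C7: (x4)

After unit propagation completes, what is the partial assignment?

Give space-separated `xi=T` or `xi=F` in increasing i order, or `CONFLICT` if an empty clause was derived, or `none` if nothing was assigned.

unit clause [1] forces x1=T; simplify:
  drop -1 from [2, -3, -1] -> [2, -3]
  drop -1 from [-1, -5] -> [-5]
  drop -1 from [-1, 3] -> [3]
  satisfied 1 clause(s); 6 remain; assigned so far: [1]
unit clause [-5] forces x5=F; simplify:
  satisfied 1 clause(s); 5 remain; assigned so far: [1, 5]
unit clause [3] forces x3=T; simplify:
  drop -3 from [2, -3] -> [2]
  satisfied 3 clause(s); 2 remain; assigned so far: [1, 3, 5]
unit clause [2] forces x2=T; simplify:
  satisfied 1 clause(s); 1 remain; assigned so far: [1, 2, 3, 5]
unit clause [4] forces x4=T; simplify:
  satisfied 1 clause(s); 0 remain; assigned so far: [1, 2, 3, 4, 5]

Answer: x1=T x2=T x3=T x4=T x5=F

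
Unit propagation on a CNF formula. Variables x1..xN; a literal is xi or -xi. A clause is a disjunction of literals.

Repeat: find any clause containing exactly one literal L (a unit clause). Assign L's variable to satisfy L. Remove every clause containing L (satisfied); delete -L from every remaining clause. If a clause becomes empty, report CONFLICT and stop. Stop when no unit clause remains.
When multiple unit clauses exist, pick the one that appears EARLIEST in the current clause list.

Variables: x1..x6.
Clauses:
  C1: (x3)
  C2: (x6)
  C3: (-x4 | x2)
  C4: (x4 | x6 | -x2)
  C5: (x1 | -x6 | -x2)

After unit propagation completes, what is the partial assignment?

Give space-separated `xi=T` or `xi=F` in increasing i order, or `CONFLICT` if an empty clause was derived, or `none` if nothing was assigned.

unit clause [3] forces x3=T; simplify:
  satisfied 1 clause(s); 4 remain; assigned so far: [3]
unit clause [6] forces x6=T; simplify:
  drop -6 from [1, -6, -2] -> [1, -2]
  satisfied 2 clause(s); 2 remain; assigned so far: [3, 6]

Answer: x3=T x6=T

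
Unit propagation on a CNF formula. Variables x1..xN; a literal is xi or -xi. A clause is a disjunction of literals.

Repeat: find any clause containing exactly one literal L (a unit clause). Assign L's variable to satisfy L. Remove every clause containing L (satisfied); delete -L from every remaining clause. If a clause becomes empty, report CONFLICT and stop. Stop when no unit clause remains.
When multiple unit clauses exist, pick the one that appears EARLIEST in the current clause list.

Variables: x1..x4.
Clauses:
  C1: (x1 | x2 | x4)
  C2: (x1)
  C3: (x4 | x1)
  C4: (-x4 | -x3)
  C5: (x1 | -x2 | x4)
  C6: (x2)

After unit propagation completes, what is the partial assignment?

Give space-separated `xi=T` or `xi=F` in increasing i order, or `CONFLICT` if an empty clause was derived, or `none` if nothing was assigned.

unit clause [1] forces x1=T; simplify:
  satisfied 4 clause(s); 2 remain; assigned so far: [1]
unit clause [2] forces x2=T; simplify:
  satisfied 1 clause(s); 1 remain; assigned so far: [1, 2]

Answer: x1=T x2=T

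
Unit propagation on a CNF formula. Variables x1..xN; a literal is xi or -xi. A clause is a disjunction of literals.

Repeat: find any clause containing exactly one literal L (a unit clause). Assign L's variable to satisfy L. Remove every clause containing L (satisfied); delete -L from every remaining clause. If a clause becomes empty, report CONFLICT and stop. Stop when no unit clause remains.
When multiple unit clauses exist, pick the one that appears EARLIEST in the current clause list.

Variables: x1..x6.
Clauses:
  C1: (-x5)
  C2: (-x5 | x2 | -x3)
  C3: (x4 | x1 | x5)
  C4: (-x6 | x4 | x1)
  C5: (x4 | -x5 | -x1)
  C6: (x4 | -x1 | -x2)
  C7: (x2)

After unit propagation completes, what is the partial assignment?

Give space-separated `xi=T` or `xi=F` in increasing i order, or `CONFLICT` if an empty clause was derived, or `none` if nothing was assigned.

Answer: x2=T x5=F

Derivation:
unit clause [-5] forces x5=F; simplify:
  drop 5 from [4, 1, 5] -> [4, 1]
  satisfied 3 clause(s); 4 remain; assigned so far: [5]
unit clause [2] forces x2=T; simplify:
  drop -2 from [4, -1, -2] -> [4, -1]
  satisfied 1 clause(s); 3 remain; assigned so far: [2, 5]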